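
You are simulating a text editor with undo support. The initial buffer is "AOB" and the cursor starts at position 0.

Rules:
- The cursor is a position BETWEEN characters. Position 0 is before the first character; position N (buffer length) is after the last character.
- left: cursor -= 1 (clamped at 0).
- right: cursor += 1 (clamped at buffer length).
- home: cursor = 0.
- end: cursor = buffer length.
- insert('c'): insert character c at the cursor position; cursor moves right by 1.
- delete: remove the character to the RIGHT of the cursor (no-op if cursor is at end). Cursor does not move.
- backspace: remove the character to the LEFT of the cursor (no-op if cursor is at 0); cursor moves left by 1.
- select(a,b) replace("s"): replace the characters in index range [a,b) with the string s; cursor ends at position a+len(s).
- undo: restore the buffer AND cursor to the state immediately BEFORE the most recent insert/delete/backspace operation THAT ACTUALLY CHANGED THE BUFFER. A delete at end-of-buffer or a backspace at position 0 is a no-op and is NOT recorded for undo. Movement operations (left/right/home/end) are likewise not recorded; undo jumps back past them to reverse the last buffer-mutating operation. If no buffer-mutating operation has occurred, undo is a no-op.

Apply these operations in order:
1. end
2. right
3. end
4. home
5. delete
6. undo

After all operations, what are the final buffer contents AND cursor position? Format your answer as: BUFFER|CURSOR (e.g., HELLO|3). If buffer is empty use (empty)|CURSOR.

Answer: AOB|0

Derivation:
After op 1 (end): buf='AOB' cursor=3
After op 2 (right): buf='AOB' cursor=3
After op 3 (end): buf='AOB' cursor=3
After op 4 (home): buf='AOB' cursor=0
After op 5 (delete): buf='OB' cursor=0
After op 6 (undo): buf='AOB' cursor=0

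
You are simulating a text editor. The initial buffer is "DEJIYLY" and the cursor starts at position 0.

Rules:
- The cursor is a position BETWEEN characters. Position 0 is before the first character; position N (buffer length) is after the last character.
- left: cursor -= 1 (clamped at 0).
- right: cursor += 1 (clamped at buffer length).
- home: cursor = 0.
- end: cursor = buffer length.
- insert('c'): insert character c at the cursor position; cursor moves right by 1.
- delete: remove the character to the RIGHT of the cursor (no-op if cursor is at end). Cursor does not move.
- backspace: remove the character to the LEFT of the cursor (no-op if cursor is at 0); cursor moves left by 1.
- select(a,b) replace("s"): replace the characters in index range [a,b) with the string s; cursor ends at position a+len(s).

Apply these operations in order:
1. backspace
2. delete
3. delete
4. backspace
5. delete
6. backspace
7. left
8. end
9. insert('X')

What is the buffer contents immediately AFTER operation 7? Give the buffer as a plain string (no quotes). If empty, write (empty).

Answer: IYLY

Derivation:
After op 1 (backspace): buf='DEJIYLY' cursor=0
After op 2 (delete): buf='EJIYLY' cursor=0
After op 3 (delete): buf='JIYLY' cursor=0
After op 4 (backspace): buf='JIYLY' cursor=0
After op 5 (delete): buf='IYLY' cursor=0
After op 6 (backspace): buf='IYLY' cursor=0
After op 7 (left): buf='IYLY' cursor=0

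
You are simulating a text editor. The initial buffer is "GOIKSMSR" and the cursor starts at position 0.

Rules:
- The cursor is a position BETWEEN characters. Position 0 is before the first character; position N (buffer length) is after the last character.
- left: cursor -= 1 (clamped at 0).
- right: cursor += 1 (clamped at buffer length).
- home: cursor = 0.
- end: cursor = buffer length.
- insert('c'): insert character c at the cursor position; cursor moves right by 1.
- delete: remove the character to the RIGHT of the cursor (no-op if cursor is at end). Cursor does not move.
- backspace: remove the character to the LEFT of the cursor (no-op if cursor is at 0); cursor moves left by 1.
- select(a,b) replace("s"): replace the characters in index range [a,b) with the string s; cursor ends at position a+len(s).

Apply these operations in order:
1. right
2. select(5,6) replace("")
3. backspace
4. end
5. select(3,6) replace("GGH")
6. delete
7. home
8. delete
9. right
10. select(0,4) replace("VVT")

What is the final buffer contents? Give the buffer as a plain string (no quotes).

After op 1 (right): buf='GOIKSMSR' cursor=1
After op 2 (select(5,6) replace("")): buf='GOIKSSR' cursor=5
After op 3 (backspace): buf='GOIKSR' cursor=4
After op 4 (end): buf='GOIKSR' cursor=6
After op 5 (select(3,6) replace("GGH")): buf='GOIGGH' cursor=6
After op 6 (delete): buf='GOIGGH' cursor=6
After op 7 (home): buf='GOIGGH' cursor=0
After op 8 (delete): buf='OIGGH' cursor=0
After op 9 (right): buf='OIGGH' cursor=1
After op 10 (select(0,4) replace("VVT")): buf='VVTH' cursor=3

Answer: VVTH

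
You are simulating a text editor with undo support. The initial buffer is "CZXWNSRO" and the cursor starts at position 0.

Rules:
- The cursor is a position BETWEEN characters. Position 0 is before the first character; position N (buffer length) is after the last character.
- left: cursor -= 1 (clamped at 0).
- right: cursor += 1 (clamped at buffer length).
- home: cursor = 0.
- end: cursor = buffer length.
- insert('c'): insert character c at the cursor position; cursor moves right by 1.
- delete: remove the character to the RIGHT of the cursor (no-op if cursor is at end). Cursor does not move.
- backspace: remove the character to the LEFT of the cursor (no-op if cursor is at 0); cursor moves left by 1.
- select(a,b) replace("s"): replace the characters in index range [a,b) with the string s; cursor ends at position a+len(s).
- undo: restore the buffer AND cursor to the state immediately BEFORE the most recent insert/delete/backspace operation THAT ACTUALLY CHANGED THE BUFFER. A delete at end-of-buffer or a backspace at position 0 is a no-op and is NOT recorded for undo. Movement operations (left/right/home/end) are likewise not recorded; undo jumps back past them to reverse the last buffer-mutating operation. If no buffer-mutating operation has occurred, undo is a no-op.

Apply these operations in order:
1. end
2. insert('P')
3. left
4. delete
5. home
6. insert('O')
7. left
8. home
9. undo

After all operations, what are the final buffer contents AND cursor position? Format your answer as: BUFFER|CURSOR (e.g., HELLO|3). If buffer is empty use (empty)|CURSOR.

Answer: CZXWNSRO|0

Derivation:
After op 1 (end): buf='CZXWNSRO' cursor=8
After op 2 (insert('P')): buf='CZXWNSROP' cursor=9
After op 3 (left): buf='CZXWNSROP' cursor=8
After op 4 (delete): buf='CZXWNSRO' cursor=8
After op 5 (home): buf='CZXWNSRO' cursor=0
After op 6 (insert('O')): buf='OCZXWNSRO' cursor=1
After op 7 (left): buf='OCZXWNSRO' cursor=0
After op 8 (home): buf='OCZXWNSRO' cursor=0
After op 9 (undo): buf='CZXWNSRO' cursor=0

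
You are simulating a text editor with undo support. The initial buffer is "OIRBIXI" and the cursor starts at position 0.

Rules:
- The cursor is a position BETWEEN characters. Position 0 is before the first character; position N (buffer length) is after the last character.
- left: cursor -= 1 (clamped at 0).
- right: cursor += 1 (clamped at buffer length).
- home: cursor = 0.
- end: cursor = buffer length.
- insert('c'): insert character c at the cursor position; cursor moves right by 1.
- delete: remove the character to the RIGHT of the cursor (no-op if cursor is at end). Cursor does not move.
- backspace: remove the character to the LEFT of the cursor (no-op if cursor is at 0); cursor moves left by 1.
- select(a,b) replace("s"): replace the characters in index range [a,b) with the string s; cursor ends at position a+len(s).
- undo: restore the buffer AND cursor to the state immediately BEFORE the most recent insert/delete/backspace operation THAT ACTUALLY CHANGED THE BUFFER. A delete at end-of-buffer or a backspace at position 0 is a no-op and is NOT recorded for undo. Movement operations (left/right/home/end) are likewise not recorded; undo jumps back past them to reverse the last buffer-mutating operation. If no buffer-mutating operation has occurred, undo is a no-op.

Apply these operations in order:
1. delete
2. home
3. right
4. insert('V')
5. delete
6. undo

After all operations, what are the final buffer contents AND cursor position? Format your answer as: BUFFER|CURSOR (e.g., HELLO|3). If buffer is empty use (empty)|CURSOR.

After op 1 (delete): buf='IRBIXI' cursor=0
After op 2 (home): buf='IRBIXI' cursor=0
After op 3 (right): buf='IRBIXI' cursor=1
After op 4 (insert('V')): buf='IVRBIXI' cursor=2
After op 5 (delete): buf='IVBIXI' cursor=2
After op 6 (undo): buf='IVRBIXI' cursor=2

Answer: IVRBIXI|2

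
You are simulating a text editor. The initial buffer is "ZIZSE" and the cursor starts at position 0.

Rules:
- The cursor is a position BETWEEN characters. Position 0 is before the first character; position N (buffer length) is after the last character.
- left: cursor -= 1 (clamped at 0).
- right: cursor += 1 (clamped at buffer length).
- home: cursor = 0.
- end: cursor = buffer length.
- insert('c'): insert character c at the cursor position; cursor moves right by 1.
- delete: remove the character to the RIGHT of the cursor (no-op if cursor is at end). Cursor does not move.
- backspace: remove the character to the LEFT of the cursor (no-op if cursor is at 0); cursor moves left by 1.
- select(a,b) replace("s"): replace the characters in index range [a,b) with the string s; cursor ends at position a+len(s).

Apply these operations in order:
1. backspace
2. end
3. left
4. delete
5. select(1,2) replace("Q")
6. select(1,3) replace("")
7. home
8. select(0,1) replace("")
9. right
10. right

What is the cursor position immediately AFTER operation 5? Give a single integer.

After op 1 (backspace): buf='ZIZSE' cursor=0
After op 2 (end): buf='ZIZSE' cursor=5
After op 3 (left): buf='ZIZSE' cursor=4
After op 4 (delete): buf='ZIZS' cursor=4
After op 5 (select(1,2) replace("Q")): buf='ZQZS' cursor=2

Answer: 2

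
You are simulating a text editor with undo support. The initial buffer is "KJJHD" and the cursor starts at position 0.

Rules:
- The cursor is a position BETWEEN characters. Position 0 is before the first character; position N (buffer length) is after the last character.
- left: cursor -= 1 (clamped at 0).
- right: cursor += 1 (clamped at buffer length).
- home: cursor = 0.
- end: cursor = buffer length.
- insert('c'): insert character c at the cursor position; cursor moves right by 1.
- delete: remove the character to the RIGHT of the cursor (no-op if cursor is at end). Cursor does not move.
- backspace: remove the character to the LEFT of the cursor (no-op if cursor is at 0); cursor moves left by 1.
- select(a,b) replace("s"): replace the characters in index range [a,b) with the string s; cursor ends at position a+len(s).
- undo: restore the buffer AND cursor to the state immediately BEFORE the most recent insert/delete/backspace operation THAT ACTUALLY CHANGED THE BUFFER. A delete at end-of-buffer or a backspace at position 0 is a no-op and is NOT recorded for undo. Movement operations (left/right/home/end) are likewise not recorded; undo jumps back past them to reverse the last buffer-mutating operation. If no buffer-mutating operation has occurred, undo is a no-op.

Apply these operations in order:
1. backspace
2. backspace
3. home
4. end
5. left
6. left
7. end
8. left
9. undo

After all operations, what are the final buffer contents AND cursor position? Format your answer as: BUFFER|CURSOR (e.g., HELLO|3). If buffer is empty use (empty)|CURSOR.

After op 1 (backspace): buf='KJJHD' cursor=0
After op 2 (backspace): buf='KJJHD' cursor=0
After op 3 (home): buf='KJJHD' cursor=0
After op 4 (end): buf='KJJHD' cursor=5
After op 5 (left): buf='KJJHD' cursor=4
After op 6 (left): buf='KJJHD' cursor=3
After op 7 (end): buf='KJJHD' cursor=5
After op 8 (left): buf='KJJHD' cursor=4
After op 9 (undo): buf='KJJHD' cursor=4

Answer: KJJHD|4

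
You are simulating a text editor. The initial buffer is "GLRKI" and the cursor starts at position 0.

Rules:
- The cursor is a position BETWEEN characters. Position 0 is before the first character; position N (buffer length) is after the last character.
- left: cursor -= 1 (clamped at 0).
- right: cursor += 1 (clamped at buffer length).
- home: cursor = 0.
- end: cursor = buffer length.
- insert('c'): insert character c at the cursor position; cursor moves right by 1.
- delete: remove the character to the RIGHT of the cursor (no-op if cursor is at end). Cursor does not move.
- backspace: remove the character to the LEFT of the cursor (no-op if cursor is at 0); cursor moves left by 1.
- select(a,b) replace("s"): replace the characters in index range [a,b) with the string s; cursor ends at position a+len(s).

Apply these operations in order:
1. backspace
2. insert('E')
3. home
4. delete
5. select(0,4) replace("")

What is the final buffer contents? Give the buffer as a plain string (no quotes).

Answer: I

Derivation:
After op 1 (backspace): buf='GLRKI' cursor=0
After op 2 (insert('E')): buf='EGLRKI' cursor=1
After op 3 (home): buf='EGLRKI' cursor=0
After op 4 (delete): buf='GLRKI' cursor=0
After op 5 (select(0,4) replace("")): buf='I' cursor=0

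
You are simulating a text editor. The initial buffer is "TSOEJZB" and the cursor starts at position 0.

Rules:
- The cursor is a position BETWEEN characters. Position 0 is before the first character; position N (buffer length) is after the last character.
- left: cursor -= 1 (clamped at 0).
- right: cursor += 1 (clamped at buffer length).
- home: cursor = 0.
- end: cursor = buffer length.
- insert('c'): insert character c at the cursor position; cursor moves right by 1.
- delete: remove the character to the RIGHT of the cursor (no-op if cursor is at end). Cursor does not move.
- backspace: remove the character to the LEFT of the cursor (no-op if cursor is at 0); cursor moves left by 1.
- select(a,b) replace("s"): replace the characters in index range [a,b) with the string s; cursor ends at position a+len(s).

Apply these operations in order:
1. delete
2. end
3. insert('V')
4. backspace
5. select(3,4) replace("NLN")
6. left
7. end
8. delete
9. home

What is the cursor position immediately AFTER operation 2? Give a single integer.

Answer: 6

Derivation:
After op 1 (delete): buf='SOEJZB' cursor=0
After op 2 (end): buf='SOEJZB' cursor=6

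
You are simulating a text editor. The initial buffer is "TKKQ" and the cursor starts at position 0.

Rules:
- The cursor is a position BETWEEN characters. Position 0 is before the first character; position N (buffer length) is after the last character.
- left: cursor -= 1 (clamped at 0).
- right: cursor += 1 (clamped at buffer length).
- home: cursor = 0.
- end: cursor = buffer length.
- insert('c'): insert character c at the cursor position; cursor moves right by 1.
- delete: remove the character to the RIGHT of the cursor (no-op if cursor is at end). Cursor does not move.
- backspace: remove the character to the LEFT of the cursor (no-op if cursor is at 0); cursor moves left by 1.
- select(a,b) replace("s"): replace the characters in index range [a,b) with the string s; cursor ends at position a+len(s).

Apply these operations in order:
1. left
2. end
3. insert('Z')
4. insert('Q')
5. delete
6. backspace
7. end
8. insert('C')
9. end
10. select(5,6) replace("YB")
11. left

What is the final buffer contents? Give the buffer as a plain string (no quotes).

After op 1 (left): buf='TKKQ' cursor=0
After op 2 (end): buf='TKKQ' cursor=4
After op 3 (insert('Z')): buf='TKKQZ' cursor=5
After op 4 (insert('Q')): buf='TKKQZQ' cursor=6
After op 5 (delete): buf='TKKQZQ' cursor=6
After op 6 (backspace): buf='TKKQZ' cursor=5
After op 7 (end): buf='TKKQZ' cursor=5
After op 8 (insert('C')): buf='TKKQZC' cursor=6
After op 9 (end): buf='TKKQZC' cursor=6
After op 10 (select(5,6) replace("YB")): buf='TKKQZYB' cursor=7
After op 11 (left): buf='TKKQZYB' cursor=6

Answer: TKKQZYB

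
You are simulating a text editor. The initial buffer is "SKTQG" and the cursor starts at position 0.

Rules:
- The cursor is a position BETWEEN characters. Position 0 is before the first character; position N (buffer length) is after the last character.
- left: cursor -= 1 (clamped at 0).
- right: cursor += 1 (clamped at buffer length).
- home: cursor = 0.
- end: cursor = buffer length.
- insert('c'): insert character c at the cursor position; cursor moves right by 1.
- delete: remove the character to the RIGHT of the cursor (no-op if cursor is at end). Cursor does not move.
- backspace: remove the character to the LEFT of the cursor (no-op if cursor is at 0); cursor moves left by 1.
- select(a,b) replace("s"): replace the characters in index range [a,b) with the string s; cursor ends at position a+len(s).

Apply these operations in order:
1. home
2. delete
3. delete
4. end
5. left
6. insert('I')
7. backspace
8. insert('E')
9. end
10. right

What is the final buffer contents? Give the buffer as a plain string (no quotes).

Answer: TQEG

Derivation:
After op 1 (home): buf='SKTQG' cursor=0
After op 2 (delete): buf='KTQG' cursor=0
After op 3 (delete): buf='TQG' cursor=0
After op 4 (end): buf='TQG' cursor=3
After op 5 (left): buf='TQG' cursor=2
After op 6 (insert('I')): buf='TQIG' cursor=3
After op 7 (backspace): buf='TQG' cursor=2
After op 8 (insert('E')): buf='TQEG' cursor=3
After op 9 (end): buf='TQEG' cursor=4
After op 10 (right): buf='TQEG' cursor=4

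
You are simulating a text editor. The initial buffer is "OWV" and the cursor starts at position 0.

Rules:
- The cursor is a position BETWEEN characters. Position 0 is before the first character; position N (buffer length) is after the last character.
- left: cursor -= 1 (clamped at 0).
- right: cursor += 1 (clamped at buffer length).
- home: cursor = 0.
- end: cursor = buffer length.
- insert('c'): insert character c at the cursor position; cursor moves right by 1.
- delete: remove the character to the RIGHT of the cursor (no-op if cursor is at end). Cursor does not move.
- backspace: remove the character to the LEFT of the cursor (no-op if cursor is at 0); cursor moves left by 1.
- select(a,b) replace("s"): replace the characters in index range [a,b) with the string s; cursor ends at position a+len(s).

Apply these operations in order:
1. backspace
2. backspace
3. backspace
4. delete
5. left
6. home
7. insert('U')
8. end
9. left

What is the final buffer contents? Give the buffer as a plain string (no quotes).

Answer: UWV

Derivation:
After op 1 (backspace): buf='OWV' cursor=0
After op 2 (backspace): buf='OWV' cursor=0
After op 3 (backspace): buf='OWV' cursor=0
After op 4 (delete): buf='WV' cursor=0
After op 5 (left): buf='WV' cursor=0
After op 6 (home): buf='WV' cursor=0
After op 7 (insert('U')): buf='UWV' cursor=1
After op 8 (end): buf='UWV' cursor=3
After op 9 (left): buf='UWV' cursor=2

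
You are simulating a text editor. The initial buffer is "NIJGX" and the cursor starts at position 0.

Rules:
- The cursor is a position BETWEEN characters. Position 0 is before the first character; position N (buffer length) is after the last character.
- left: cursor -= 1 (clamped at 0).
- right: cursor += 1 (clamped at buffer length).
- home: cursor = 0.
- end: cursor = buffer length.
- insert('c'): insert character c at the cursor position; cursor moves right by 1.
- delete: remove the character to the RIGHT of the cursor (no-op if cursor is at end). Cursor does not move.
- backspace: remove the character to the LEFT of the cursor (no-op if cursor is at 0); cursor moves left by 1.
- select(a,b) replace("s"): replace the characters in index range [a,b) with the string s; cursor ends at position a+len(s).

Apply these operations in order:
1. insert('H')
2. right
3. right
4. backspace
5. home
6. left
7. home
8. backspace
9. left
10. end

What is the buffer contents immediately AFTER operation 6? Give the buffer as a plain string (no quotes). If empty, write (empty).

Answer: HNJGX

Derivation:
After op 1 (insert('H')): buf='HNIJGX' cursor=1
After op 2 (right): buf='HNIJGX' cursor=2
After op 3 (right): buf='HNIJGX' cursor=3
After op 4 (backspace): buf='HNJGX' cursor=2
After op 5 (home): buf='HNJGX' cursor=0
After op 6 (left): buf='HNJGX' cursor=0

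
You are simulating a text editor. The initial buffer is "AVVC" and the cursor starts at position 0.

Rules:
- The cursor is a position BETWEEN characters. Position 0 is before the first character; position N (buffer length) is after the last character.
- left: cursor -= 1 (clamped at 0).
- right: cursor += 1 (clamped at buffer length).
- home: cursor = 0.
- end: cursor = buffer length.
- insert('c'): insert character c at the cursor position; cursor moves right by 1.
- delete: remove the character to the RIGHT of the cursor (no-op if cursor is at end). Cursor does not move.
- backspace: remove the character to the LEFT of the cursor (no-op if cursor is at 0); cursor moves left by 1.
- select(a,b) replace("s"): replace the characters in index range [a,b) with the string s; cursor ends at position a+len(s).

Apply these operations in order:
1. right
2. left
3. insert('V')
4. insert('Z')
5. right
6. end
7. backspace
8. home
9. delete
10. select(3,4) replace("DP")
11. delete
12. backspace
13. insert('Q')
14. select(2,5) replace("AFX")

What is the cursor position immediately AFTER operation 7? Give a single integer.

After op 1 (right): buf='AVVC' cursor=1
After op 2 (left): buf='AVVC' cursor=0
After op 3 (insert('V')): buf='VAVVC' cursor=1
After op 4 (insert('Z')): buf='VZAVVC' cursor=2
After op 5 (right): buf='VZAVVC' cursor=3
After op 6 (end): buf='VZAVVC' cursor=6
After op 7 (backspace): buf='VZAVV' cursor=5

Answer: 5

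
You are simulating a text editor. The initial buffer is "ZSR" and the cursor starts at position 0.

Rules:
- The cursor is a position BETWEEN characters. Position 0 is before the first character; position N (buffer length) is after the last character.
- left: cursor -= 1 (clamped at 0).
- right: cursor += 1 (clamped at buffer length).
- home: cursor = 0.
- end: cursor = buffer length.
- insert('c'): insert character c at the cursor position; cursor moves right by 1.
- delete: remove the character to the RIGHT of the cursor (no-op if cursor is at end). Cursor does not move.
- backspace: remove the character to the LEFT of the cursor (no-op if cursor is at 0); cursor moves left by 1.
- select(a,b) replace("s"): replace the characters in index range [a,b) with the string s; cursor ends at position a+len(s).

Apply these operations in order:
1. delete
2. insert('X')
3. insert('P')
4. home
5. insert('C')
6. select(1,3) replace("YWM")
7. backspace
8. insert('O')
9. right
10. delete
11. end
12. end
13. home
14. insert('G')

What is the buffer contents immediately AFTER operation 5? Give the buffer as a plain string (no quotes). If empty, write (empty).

After op 1 (delete): buf='SR' cursor=0
After op 2 (insert('X')): buf='XSR' cursor=1
After op 3 (insert('P')): buf='XPSR' cursor=2
After op 4 (home): buf='XPSR' cursor=0
After op 5 (insert('C')): buf='CXPSR' cursor=1

Answer: CXPSR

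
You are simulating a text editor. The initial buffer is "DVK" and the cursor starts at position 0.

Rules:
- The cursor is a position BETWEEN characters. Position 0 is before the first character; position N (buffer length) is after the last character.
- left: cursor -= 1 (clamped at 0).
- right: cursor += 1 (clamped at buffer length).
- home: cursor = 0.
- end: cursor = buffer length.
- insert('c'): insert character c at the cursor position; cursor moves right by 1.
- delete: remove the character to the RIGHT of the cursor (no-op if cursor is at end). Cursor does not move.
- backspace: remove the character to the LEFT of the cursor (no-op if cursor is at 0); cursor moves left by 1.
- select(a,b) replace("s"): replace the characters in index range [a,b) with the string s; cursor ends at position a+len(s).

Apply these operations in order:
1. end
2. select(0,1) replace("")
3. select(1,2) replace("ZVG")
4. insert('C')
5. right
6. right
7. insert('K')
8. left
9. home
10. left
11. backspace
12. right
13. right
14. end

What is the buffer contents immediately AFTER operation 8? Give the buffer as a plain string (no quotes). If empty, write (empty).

After op 1 (end): buf='DVK' cursor=3
After op 2 (select(0,1) replace("")): buf='VK' cursor=0
After op 3 (select(1,2) replace("ZVG")): buf='VZVG' cursor=4
After op 4 (insert('C')): buf='VZVGC' cursor=5
After op 5 (right): buf='VZVGC' cursor=5
After op 6 (right): buf='VZVGC' cursor=5
After op 7 (insert('K')): buf='VZVGCK' cursor=6
After op 8 (left): buf='VZVGCK' cursor=5

Answer: VZVGCK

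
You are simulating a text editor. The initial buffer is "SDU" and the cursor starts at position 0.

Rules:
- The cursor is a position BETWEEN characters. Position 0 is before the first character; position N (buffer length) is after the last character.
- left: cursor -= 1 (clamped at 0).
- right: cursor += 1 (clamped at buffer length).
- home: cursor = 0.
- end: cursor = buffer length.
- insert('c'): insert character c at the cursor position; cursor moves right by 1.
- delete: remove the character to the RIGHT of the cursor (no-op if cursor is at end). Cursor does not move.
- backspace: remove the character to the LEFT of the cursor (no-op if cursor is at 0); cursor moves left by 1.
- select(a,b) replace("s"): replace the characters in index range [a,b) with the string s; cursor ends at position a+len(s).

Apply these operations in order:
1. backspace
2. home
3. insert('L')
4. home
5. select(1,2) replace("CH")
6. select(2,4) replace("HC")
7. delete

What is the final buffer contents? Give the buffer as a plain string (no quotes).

Answer: LCHC

Derivation:
After op 1 (backspace): buf='SDU' cursor=0
After op 2 (home): buf='SDU' cursor=0
After op 3 (insert('L')): buf='LSDU' cursor=1
After op 4 (home): buf='LSDU' cursor=0
After op 5 (select(1,2) replace("CH")): buf='LCHDU' cursor=3
After op 6 (select(2,4) replace("HC")): buf='LCHCU' cursor=4
After op 7 (delete): buf='LCHC' cursor=4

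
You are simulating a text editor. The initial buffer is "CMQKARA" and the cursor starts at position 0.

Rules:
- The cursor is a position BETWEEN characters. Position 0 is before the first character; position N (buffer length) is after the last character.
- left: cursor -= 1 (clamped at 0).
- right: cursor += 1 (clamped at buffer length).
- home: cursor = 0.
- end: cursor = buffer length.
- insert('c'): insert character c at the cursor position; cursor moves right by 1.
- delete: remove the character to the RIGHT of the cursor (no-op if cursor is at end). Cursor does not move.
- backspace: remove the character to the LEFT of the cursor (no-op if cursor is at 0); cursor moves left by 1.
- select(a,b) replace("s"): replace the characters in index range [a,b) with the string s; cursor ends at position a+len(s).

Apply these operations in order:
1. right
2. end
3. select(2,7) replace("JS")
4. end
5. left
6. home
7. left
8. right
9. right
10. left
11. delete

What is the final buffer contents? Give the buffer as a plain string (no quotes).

After op 1 (right): buf='CMQKARA' cursor=1
After op 2 (end): buf='CMQKARA' cursor=7
After op 3 (select(2,7) replace("JS")): buf='CMJS' cursor=4
After op 4 (end): buf='CMJS' cursor=4
After op 5 (left): buf='CMJS' cursor=3
After op 6 (home): buf='CMJS' cursor=0
After op 7 (left): buf='CMJS' cursor=0
After op 8 (right): buf='CMJS' cursor=1
After op 9 (right): buf='CMJS' cursor=2
After op 10 (left): buf='CMJS' cursor=1
After op 11 (delete): buf='CJS' cursor=1

Answer: CJS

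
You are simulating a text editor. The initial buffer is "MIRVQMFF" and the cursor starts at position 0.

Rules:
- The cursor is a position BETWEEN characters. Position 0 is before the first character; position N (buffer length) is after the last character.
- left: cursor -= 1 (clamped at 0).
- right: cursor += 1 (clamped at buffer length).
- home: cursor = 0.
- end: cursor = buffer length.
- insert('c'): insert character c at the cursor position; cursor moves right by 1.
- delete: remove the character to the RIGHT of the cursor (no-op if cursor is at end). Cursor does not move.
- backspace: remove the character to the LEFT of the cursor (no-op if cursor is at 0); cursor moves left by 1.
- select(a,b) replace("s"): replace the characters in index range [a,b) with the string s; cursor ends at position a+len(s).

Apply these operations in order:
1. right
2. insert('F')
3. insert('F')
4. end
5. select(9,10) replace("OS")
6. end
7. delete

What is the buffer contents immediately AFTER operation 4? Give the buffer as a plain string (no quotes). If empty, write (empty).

Answer: MFFIRVQMFF

Derivation:
After op 1 (right): buf='MIRVQMFF' cursor=1
After op 2 (insert('F')): buf='MFIRVQMFF' cursor=2
After op 3 (insert('F')): buf='MFFIRVQMFF' cursor=3
After op 4 (end): buf='MFFIRVQMFF' cursor=10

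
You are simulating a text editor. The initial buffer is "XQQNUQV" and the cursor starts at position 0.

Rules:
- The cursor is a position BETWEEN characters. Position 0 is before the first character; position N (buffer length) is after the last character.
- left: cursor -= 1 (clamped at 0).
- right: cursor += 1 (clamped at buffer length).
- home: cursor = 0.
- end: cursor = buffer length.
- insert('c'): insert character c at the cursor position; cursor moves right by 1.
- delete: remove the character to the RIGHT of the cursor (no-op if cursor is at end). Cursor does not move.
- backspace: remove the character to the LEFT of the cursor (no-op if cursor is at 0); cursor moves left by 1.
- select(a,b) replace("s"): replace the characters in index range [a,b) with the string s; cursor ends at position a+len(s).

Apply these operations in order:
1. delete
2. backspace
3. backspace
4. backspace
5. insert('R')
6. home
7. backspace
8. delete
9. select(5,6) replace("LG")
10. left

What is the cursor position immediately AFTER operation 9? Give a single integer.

Answer: 7

Derivation:
After op 1 (delete): buf='QQNUQV' cursor=0
After op 2 (backspace): buf='QQNUQV' cursor=0
After op 3 (backspace): buf='QQNUQV' cursor=0
After op 4 (backspace): buf='QQNUQV' cursor=0
After op 5 (insert('R')): buf='RQQNUQV' cursor=1
After op 6 (home): buf='RQQNUQV' cursor=0
After op 7 (backspace): buf='RQQNUQV' cursor=0
After op 8 (delete): buf='QQNUQV' cursor=0
After op 9 (select(5,6) replace("LG")): buf='QQNUQLG' cursor=7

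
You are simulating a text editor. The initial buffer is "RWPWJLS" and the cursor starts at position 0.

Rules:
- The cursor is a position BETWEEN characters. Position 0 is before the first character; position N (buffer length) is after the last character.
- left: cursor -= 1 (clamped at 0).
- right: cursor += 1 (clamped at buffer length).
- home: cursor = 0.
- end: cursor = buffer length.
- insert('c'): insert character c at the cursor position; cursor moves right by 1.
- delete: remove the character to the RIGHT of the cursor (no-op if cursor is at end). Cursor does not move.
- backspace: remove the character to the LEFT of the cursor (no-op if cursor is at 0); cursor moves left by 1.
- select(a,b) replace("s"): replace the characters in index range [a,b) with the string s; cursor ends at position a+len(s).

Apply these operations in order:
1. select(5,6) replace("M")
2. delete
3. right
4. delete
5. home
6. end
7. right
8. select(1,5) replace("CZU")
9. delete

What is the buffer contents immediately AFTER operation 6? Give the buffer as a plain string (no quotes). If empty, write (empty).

Answer: RWPWJM

Derivation:
After op 1 (select(5,6) replace("M")): buf='RWPWJMS' cursor=6
After op 2 (delete): buf='RWPWJM' cursor=6
After op 3 (right): buf='RWPWJM' cursor=6
After op 4 (delete): buf='RWPWJM' cursor=6
After op 5 (home): buf='RWPWJM' cursor=0
After op 6 (end): buf='RWPWJM' cursor=6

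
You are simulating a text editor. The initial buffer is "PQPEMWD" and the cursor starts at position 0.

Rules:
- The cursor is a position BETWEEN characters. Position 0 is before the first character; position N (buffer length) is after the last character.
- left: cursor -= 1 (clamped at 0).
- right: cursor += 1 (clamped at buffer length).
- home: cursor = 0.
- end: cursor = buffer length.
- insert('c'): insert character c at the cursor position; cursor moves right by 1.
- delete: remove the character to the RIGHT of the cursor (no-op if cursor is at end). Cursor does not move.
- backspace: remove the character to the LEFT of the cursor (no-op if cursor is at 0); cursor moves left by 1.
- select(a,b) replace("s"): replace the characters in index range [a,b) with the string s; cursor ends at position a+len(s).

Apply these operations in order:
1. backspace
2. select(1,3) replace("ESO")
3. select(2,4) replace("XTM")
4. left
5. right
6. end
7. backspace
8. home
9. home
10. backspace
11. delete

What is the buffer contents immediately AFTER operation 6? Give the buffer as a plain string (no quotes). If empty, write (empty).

After op 1 (backspace): buf='PQPEMWD' cursor=0
After op 2 (select(1,3) replace("ESO")): buf='PESOEMWD' cursor=4
After op 3 (select(2,4) replace("XTM")): buf='PEXTMEMWD' cursor=5
After op 4 (left): buf='PEXTMEMWD' cursor=4
After op 5 (right): buf='PEXTMEMWD' cursor=5
After op 6 (end): buf='PEXTMEMWD' cursor=9

Answer: PEXTMEMWD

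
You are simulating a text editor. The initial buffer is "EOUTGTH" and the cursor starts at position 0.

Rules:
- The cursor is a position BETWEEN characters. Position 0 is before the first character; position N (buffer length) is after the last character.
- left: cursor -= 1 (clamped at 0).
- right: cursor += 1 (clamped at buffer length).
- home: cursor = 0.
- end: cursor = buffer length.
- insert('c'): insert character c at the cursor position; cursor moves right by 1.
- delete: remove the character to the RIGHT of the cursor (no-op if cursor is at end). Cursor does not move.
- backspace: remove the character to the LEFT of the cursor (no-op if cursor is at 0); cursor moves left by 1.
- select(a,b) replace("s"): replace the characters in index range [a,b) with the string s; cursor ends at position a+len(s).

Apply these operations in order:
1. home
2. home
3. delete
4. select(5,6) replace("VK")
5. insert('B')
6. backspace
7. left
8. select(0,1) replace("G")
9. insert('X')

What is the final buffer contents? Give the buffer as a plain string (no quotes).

Answer: GXUTGTVK

Derivation:
After op 1 (home): buf='EOUTGTH' cursor=0
After op 2 (home): buf='EOUTGTH' cursor=0
After op 3 (delete): buf='OUTGTH' cursor=0
After op 4 (select(5,6) replace("VK")): buf='OUTGTVK' cursor=7
After op 5 (insert('B')): buf='OUTGTVKB' cursor=8
After op 6 (backspace): buf='OUTGTVK' cursor=7
After op 7 (left): buf='OUTGTVK' cursor=6
After op 8 (select(0,1) replace("G")): buf='GUTGTVK' cursor=1
After op 9 (insert('X')): buf='GXUTGTVK' cursor=2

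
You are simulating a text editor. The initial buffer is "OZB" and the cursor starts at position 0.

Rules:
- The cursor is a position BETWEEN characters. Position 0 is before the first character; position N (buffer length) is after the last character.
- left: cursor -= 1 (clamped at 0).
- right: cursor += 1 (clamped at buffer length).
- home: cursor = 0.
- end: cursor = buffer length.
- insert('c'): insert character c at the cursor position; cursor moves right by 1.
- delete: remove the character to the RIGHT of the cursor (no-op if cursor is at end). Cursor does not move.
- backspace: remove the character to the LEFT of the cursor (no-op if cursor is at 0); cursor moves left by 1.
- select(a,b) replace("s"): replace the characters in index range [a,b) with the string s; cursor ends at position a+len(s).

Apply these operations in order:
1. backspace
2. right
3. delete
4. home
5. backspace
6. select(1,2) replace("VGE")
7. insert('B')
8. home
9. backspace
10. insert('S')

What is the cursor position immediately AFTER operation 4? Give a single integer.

After op 1 (backspace): buf='OZB' cursor=0
After op 2 (right): buf='OZB' cursor=1
After op 3 (delete): buf='OB' cursor=1
After op 4 (home): buf='OB' cursor=0

Answer: 0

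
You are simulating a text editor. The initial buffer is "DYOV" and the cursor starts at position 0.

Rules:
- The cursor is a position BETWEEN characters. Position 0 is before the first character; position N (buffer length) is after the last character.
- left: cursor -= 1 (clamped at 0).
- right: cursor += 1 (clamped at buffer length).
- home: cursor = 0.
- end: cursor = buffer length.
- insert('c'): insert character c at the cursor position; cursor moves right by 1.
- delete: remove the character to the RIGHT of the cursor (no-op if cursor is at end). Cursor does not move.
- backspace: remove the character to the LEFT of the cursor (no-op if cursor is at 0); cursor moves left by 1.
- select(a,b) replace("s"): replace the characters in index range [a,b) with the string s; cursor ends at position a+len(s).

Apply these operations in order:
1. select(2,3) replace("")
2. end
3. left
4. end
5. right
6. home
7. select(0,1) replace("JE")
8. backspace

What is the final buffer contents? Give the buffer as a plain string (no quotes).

After op 1 (select(2,3) replace("")): buf='DYV' cursor=2
After op 2 (end): buf='DYV' cursor=3
After op 3 (left): buf='DYV' cursor=2
After op 4 (end): buf='DYV' cursor=3
After op 5 (right): buf='DYV' cursor=3
After op 6 (home): buf='DYV' cursor=0
After op 7 (select(0,1) replace("JE")): buf='JEYV' cursor=2
After op 8 (backspace): buf='JYV' cursor=1

Answer: JYV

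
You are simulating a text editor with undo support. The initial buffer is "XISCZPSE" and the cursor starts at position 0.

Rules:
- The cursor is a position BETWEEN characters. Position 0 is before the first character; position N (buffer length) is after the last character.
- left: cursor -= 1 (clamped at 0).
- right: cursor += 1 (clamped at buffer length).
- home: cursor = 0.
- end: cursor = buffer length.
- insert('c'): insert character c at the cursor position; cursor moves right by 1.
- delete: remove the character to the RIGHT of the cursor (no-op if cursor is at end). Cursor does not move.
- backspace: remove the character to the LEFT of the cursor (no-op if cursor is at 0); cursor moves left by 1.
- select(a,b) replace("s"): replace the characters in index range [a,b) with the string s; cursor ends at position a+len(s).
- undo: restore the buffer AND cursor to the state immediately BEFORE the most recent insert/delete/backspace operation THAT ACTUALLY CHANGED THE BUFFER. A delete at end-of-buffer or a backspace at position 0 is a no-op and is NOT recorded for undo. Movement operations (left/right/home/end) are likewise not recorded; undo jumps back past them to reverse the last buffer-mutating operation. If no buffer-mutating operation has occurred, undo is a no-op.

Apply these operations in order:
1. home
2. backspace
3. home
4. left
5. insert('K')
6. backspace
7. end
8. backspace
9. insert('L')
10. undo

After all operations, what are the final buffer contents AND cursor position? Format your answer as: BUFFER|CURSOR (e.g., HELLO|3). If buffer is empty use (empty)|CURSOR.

Answer: XISCZPS|7

Derivation:
After op 1 (home): buf='XISCZPSE' cursor=0
After op 2 (backspace): buf='XISCZPSE' cursor=0
After op 3 (home): buf='XISCZPSE' cursor=0
After op 4 (left): buf='XISCZPSE' cursor=0
After op 5 (insert('K')): buf='KXISCZPSE' cursor=1
After op 6 (backspace): buf='XISCZPSE' cursor=0
After op 7 (end): buf='XISCZPSE' cursor=8
After op 8 (backspace): buf='XISCZPS' cursor=7
After op 9 (insert('L')): buf='XISCZPSL' cursor=8
After op 10 (undo): buf='XISCZPS' cursor=7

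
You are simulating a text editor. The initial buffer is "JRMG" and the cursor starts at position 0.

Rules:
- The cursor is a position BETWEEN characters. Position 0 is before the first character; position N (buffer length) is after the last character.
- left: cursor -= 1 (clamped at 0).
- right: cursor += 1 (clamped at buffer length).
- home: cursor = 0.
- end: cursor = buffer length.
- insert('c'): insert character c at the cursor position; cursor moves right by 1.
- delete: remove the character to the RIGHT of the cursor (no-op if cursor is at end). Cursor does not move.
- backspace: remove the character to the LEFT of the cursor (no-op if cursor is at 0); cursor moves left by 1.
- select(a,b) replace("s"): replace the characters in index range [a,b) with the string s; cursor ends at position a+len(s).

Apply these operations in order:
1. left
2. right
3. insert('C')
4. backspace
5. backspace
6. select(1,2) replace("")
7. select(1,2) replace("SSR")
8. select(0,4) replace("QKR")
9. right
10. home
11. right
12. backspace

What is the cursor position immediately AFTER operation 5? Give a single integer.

After op 1 (left): buf='JRMG' cursor=0
After op 2 (right): buf='JRMG' cursor=1
After op 3 (insert('C')): buf='JCRMG' cursor=2
After op 4 (backspace): buf='JRMG' cursor=1
After op 5 (backspace): buf='RMG' cursor=0

Answer: 0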